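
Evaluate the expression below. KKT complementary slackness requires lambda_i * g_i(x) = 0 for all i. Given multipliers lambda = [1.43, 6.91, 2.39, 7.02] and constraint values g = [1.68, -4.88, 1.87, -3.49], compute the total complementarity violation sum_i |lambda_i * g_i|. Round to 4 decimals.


KKT complementary slackness check:
lambda_1 * g_1 = 1.43 * 1.68 = 2.4024
lambda_2 * g_2 = 6.91 * -4.88 = -33.7208
lambda_3 * g_3 = 2.39 * 1.87 = 4.4693
lambda_4 * g_4 = 7.02 * -3.49 = -24.4998
Total violation = 2.4024 + 33.7208 + 4.4693 + 24.4998 = 65.0923


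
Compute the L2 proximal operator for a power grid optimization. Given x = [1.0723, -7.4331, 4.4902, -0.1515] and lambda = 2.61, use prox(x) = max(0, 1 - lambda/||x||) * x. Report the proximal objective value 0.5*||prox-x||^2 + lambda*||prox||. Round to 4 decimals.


Step 1: Compute ||x||.
||x|| = 8.7513
Step 2: Compute scaling factor.
scale = max(0, 1 - 2.61/8.7513) = 0.7018
Step 3: prox(x) = [0.7525, -5.2162, 3.151, -0.1063]
||prox(x)|| = 6.1413
Step 4: Proximal objective.
0.5*||prox-x||^2 = 3.4061
lambda*||prox|| = 16.0288
Total = 19.4349


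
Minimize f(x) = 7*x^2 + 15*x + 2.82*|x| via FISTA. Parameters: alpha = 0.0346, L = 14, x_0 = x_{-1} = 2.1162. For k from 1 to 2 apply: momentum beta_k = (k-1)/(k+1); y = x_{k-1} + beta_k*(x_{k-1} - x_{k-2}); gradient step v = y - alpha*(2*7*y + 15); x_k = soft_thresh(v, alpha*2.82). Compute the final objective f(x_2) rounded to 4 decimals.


FISTA on f(x) = 7*x^2 + 15*x + 2.82*|x|
L = 14, alpha = 0.0346
Iteration 1: beta = 0.0, y = 2.1162 + 0.0*(2.1162 - 2.1162) = 2.1162
  grad(y) = 44.6268, v = y - alpha*grad = 0.5721
  prox(v) = soft_thresh(0.5721, 0.0976) = 0.4745
Iteration 2: beta = 0.3333, y = 0.4745 + 0.3333*(0.4745 - 2.1162) = -0.0727
  grad(y) = 13.9825, v = y - alpha*grad = -0.5565
  prox(v) = soft_thresh(-0.5565, 0.0976) = -0.4589
f(x_2) = 7*(-0.4589)^2 + 15*(-0.4589) + 2.82*|-0.4589| = -4.1153


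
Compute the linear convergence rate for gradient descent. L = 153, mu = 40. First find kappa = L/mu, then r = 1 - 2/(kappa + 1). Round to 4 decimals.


Step 1: Compute the condition number.
kappa = L/mu = 153/40 = 3.825
Step 2: Compute the convergence rate.
r = 1 - 2/(kappa + 1) = 1 - 2*mu/(L + mu) = (L - mu)/(L + mu) = 113/193 = 0.5855


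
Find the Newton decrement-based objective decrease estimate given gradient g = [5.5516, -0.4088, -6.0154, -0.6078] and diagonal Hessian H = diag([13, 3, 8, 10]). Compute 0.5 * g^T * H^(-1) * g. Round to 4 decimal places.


Step 1: H is diagonal, so H^(-1) * g = [0.427, -0.1363, -0.7519, -0.0608].
Step 2: g^T H^(-1) g = sum_i g_i^2 / H_ii
  = (5.5516)^2/13 + (-0.4088)^2/3 + (-6.0154)^2/8 + (-0.6078)^2/10
  = 2.3708 + 0.0557 + 4.5231 + 0.0369 = 6.9866
Step 3: Objective decrease = 0.5 * g^T H^(-1) g = 3.4933


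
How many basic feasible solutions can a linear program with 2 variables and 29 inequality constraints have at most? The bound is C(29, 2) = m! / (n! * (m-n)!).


Each vertex corresponds to some choice of n active constraints out of m, so the number of vertices is at most C(m, n) = m! / (n!(m-n)!).
m = 29, n = 2
Numerator: 29 * 28
Denominator: 2! = 2
C(29, 2) = 406


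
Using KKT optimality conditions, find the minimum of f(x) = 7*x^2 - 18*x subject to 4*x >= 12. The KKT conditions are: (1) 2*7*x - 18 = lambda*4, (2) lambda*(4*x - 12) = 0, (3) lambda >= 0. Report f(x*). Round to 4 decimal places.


Step 1: Try lambda = 0 (constraint inactive).
x_unc = 18/(2*7) = 1.2857
Check: 4*1.2857 = 5.1428 < 12 -- violated!
Step 2: Constraint must be active: 4*x = 12
x* = 12/4 = 3.0
lambda = (2*7*3.0 - 18)/4 = 6.0
Step 3: Compute optimal value.
f(x*) = 7*3.0^2 - 18*3.0 = 9.0


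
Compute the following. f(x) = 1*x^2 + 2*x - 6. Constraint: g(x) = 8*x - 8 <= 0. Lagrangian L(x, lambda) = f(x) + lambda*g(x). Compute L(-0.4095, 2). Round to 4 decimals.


Step 1: Evaluate f(x).
f(-0.4095) = 1*(-0.4095)^2 + 2*(-0.4095) - 6 = -6.6513
Step 2: Evaluate g(x).
g(-0.4095) = 8*-0.4095 - 8 = -11.276
Step 3: Compute Lagrangian.
L = -6.6513 + 2*-11.276 = -29.2033


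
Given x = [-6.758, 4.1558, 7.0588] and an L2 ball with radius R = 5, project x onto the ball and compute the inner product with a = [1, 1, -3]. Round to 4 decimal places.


Step 1: Compute ||x|| (intermediates to 6 decimals).
||x|| = sqrt((-6.758)^2 + 4.1558^2 + 7.0588^2) = 10.619223
Step 2: Project.
Since ||x|| > R, scale = R/||x|| = 5/10.619223 = 0.470844, proj(x) = scale * x
proj(x) = [-3.181964, 1.956733, 3.323594]
Step 3: Dot product.
a^T * proj(x) = 1*(-3.181964) + 1*1.956733 - 3*3.323594 = -11.196


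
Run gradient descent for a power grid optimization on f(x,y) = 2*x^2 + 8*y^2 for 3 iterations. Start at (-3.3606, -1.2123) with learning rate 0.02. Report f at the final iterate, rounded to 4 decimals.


Gradient descent on f(x,y) = 2*x^2 + 8*y^2.
Starting point: (-3.3606, -1.2123), alpha = 0.02
Step 1: grad_x = 2*2*-3.3606 = -13.4424, grad_y = 2*8*-1.2123 = -19.3968
  x_1 = -3.3606 - 0.02*-13.4424 = -3.0918
  y_1 = -1.2123 - 0.02*-19.3968 = -0.8244
Step 2: grad_x = 2*2*-3.0918 = -12.367, grad_y = 2*8*-0.8244 = -13.1898
  x_2 = -3.0918 - 0.02*-12.367 = -2.8444
  y_2 = -0.8244 - 0.02*-13.1898 = -0.5606
Step 3: grad_x = 2*2*-2.8444 = -11.3776, grad_y = 2*8*-0.5606 = -8.9691
  x_3 = -2.8444 - 0.02*-11.3776 = -2.6169
  y_3 = -0.5606 - 0.02*-8.9691 = -0.3812
f(-2.6169, -0.3812) = 2*(-2.6169)^2 + 8*(-0.3812)^2 = 14.8583


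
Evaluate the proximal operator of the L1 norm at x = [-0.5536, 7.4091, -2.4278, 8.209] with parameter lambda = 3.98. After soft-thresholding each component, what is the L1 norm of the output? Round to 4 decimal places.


Soft-thresholding with lambda = 3.98:
prox(-0.5536) = sign(-0.5536)*max(|-0.5536| - 3.98, 0) = 0.0
prox(7.4091) = sign(7.4091)*max(|7.4091| - 3.98, 0) = 3.4291
prox(-2.4278) = sign(-2.4278)*max(|-2.4278| - 3.98, 0) = 0.0
prox(8.209) = sign(8.209)*max(|8.209| - 3.98, 0) = 4.229
prox(x) = [0.0, 3.4291, 0.0, 4.229]
||prox(x)||_1 = 0.0 + 3.4291 + 0.0 + 4.229 = 7.6581


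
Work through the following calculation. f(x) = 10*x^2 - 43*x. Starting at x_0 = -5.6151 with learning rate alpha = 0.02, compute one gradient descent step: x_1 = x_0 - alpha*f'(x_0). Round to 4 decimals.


We compute the gradient at x_0 and apply the update.
f'(x) = 20*x - 43
f'(-5.6151) = 20*-5.6151 - 43 = -155.302
x_1 = -5.6151 - 0.02*-155.302 = -2.5091


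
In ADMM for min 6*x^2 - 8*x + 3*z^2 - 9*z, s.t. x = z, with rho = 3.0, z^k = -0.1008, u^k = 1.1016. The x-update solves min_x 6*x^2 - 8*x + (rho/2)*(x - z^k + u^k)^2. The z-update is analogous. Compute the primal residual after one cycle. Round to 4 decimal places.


ADMM iteration with rho = 3.0, z^k = -0.1008, u^k = 1.1016
Step 1: x-update.
Minimize 6*x^2 - 8*x + (3.0/2)*(x + 0.1008 + 1.1016)^2
FOC: (2*6 + 3.0)*x = 8 + 3.0*(-0.1008 - 1.1016)
x^{k+1} = 0.2929
Step 2: z-update.
Minimize 3*z^2 - 9*z + (3.0/2)*(0.2929 - z + 1.1016)^2
FOC: (2*3 + 3.0)*z = 9 + 3.0*(0.2929 + 1.1016)
z^{k+1} = 1.4648
Step 3: u-update.
u^{k+1} = 1.1016 + 0.2929 - 1.4648 = -0.0704
Step 4: Primal residual = |0.2929 - 1.4648| = 1.172


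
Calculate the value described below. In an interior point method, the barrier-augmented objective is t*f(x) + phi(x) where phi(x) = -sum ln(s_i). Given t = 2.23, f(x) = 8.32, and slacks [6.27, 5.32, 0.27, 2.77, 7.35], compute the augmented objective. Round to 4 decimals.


Step 1: Compute log-barrier.
ln values: [1.8358, 1.6715, -1.3093, 1.0188, 1.9947]
phi = -(1.8358 + 1.6715 - 1.3093 + 1.0188 + 1.9947) = -5.2115
Step 2: Compute augmented objective.
t*f(x) = 2.23*8.32 = 18.5536
Total = 18.5536 - 5.2115 = 13.3421


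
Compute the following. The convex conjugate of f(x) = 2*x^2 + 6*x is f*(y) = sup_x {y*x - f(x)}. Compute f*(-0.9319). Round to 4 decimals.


f*(y) = sup_x {y*x - a*x^2 - b*x} = sup_x {(y-b)*x - a*x^2}
FOC: (y - b) - 2a*x = 0 => x* = (y - b)/(2a)
x* = (-0.9319 - 6)/(2*2) = -1.733
f*(-0.9319) = (y-b)^2/(4a) = (-0.9319 - 6)^2/(4*2)
= 48.0512/8 = 6.0064


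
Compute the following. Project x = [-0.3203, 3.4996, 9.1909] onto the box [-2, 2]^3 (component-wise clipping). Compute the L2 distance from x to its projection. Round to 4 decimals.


Project each component onto [-2, 2].
clip(-0.3203) = -0.3203, clip(3.4996) = 2.0, clip(9.1909) = 2.0
Projection = [-0.3203, 2.0, 2.0]
Squared diffs: [0.0, 2.2488, 51.709]
Distance = sqrt(53.9578) = 7.3456


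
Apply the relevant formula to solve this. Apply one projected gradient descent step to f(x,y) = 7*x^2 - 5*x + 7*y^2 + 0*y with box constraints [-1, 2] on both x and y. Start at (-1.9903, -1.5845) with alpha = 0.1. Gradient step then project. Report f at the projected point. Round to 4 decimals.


Step 1: Compute gradient at (-1.9903, -1.5845).
grad_x = 2*7*-1.9903 - 5 = -32.8642
grad_y = 2*7*-1.5845 + 0 = -22.183
Step 2: Gradient step.
x_raw = -1.9903 - 0.1*-32.8642 = 1.2961
y_raw = -1.5845 - 0.1*-22.183 = 0.6338
Step 3: Project onto [-1, 2].
x_proj = clip(1.2961) = 1.2961
y_proj = clip(0.6338) = 0.6338
Step 4: Evaluate f.
f(1.2961, 0.6338) = 8.0908


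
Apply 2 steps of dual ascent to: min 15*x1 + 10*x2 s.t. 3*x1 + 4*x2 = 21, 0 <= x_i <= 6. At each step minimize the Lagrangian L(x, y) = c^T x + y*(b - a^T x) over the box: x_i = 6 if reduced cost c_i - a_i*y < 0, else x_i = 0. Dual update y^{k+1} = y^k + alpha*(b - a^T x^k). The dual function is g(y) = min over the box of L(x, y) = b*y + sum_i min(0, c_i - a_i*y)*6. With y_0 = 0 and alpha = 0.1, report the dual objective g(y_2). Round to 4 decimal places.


Dual ascent for LP: min 15*x1 + 10*x2, 3*x1 + 4*x2 = 21, 0 <= x_i <= 6
Step 1: y^k = 0.0, reduced costs: (15.0, 10.0)
  x^k = (0.0, 0.0), subgradient = b - a^T x = 21.0
  y^{k+1} = 0.0 + 0.1*21.0 = 2.1
Step 2: y^k = 2.1, reduced costs: (8.7, 1.6)
  x^k = (0.0, 0.0), subgradient = b - a^T x = 21.0
  y^{k+1} = 2.1 + 0.1*21.0 = 4.2
Dual objective at y_2 = 4.2: reduced costs (2.4, -6.8), box minimizer x = (0.0, 6.0)
g(y_2) = b*y + (c1 - a1*y)*x1 + (c2 - a2*y)*x2 = 21*4.2 + 2.4*0.0 + (-6.8)*6.0 = 88.2 + 0.0 - 40.8 = 47.4


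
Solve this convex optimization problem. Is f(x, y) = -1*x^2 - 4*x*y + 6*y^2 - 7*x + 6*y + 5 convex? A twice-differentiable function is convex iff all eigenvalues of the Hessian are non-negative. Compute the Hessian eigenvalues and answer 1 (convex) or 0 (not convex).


The Hessian of f(x,y) = -1*x^2 - 4*x*y + 6*y^2 - 7*x + 6*y + 5 is:
H = [[-2, -4], [-4, 12]]
Trace = -2 + 12 = 10
Determinant = -2*12 - (-4)^2 = -40
Discriminant = (10)^2 - 4*-40 = 260.0
Eigenvalues: lambda_1 = -3.0623, lambda_2 = 13.0623
The function is not convex.

0


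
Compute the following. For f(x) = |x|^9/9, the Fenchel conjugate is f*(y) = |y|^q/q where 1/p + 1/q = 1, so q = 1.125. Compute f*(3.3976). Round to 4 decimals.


The conjugate exponent q satisfies 1/p + 1/q = 1.
p = 9, so q = 9/(9 - 1) = 1.125
|y|^q = 3.3976^1.125 = 3.9588
f*(3.3976) = 3.9588 / 1.125 = 3.519


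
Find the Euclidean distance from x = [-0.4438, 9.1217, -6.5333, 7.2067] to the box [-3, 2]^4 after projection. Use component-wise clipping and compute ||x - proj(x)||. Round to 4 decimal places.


Project each component onto [-3, 2].
clip(-0.4438) = -0.4438, clip(9.1217) = 2.0, clip(-6.5333) = -3.0, clip(7.2067) = 2.0
Projection = [-0.4438, 2.0, -3.0, 2.0]
Squared diffs: [0.0, 50.7186, 12.4842, 27.1097]
Distance = sqrt(90.3125) = 9.5033


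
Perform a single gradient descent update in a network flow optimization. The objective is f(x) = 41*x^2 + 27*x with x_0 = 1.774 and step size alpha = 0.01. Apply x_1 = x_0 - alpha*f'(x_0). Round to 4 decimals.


We compute the gradient at x_0 and apply the update.
f'(x) = 82*x + 27
f'(1.774) = 82*1.774 + 27 = 172.468
x_1 = 1.774 - 0.01*172.468 = 0.0493


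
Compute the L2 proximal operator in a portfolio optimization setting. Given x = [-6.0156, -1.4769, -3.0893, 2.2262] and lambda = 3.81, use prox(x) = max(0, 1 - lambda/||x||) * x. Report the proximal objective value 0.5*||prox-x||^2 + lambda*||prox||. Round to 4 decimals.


Step 1: Compute ||x||.
||x|| = 7.2711
Step 2: Compute scaling factor.
scale = max(0, 1 - 3.81/7.2711) = 0.476
Step 3: prox(x) = [-2.8635, -0.703, -1.4705, 1.0597]
||prox(x)|| = 3.4611
Step 4: Proximal objective.
0.5*||prox-x||^2 = 7.2581
lambda*||prox|| = 13.1868
Total = 20.4447


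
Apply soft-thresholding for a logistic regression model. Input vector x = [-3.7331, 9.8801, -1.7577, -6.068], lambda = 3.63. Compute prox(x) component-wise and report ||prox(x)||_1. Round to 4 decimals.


Soft-thresholding with lambda = 3.63:
prox(-3.7331) = sign(-3.7331)*max(|-3.7331| - 3.63, 0) = -0.1031
prox(9.8801) = sign(9.8801)*max(|9.8801| - 3.63, 0) = 6.2501
prox(-1.7577) = sign(-1.7577)*max(|-1.7577| - 3.63, 0) = 0.0
prox(-6.068) = sign(-6.068)*max(|-6.068| - 3.63, 0) = -2.438
prox(x) = [-0.1031, 6.2501, 0.0, -2.438]
||prox(x)||_1 = 0.1031 + 6.2501 + 0.0 + 2.438 = 8.7912


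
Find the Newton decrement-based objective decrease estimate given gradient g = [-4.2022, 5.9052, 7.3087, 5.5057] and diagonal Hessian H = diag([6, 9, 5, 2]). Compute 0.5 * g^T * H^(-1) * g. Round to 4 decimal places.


Step 1: H is diagonal, so H^(-1) * g = [-0.7004, 0.6561, 1.4617, 2.7529].
Step 2: g^T H^(-1) g = sum_i g_i^2 / H_ii
  = (-4.2022)^2/6 + (5.9052)^2/9 + (7.3087)^2/5 + (5.5057)^2/2
  = 2.9431 + 3.8746 + 10.6834 + 15.1564 = 32.6575
Step 3: Objective decrease = 0.5 * g^T H^(-1) g = 16.3287


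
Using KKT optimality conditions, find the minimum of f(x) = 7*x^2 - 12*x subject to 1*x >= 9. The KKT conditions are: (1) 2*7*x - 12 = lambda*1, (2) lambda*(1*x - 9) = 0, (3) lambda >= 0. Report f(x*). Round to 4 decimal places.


Step 1: Try lambda = 0 (constraint inactive).
x_unc = 12/(2*7) = 0.8571
Check: 1*0.8571 = 0.8571 < 9 -- violated!
Step 2: Constraint must be active: 1*x = 9
x* = 9/1 = 9.0
lambda = (2*7*9.0 - 12)/1 = 114.0
Step 3: Compute optimal value.
f(x*) = 7*9.0^2 - 12*9.0 = 459.0


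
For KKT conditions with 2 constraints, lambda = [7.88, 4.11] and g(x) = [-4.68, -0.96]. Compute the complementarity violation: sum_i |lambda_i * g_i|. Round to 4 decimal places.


KKT complementary slackness check:
lambda_1 * g_1 = 7.88 * -4.68 = -36.8784
lambda_2 * g_2 = 4.11 * -0.96 = -3.9456
Total violation = 36.8784 + 3.9456 = 40.824


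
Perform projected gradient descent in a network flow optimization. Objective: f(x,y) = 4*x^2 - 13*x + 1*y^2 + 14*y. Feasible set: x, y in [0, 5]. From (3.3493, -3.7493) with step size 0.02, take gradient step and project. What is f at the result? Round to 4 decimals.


Step 1: Compute gradient at (3.3493, -3.7493).
grad_x = 2*4*3.3493 - 13 = 13.7944
grad_y = 2*1*-3.7493 + 14 = 6.5014
Step 2: Gradient step.
x_raw = 3.3493 - 0.02*13.7944 = 3.0734
y_raw = -3.7493 - 0.02*6.5014 = -3.8793
Step 3: Project onto [0, 5].
x_proj = clip(3.0734) = 3.0734
y_proj = clip(-3.8793) = 0.0
Step 4: Evaluate f.
f(3.0734, 0.0) = -2.1709


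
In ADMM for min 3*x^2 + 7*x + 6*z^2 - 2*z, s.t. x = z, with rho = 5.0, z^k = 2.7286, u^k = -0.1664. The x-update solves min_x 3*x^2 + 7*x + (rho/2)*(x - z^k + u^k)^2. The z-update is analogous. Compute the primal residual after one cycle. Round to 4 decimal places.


ADMM iteration with rho = 5.0, z^k = 2.7286, u^k = -0.1664
Step 1: x-update.
Minimize 3*x^2 + 7*x + (5.0/2)*(x - 2.7286 - 0.1664)^2
FOC: (2*3 + 5.0)*x = -7 + 5.0*(2.7286 + 0.1664)
x^{k+1} = 0.6795
Step 2: z-update.
Minimize 6*z^2 - 2*z + (5.0/2)*(0.6795 - z - 0.1664)^2
FOC: (2*6 + 5.0)*z = 2 + 5.0*(0.6795 - 0.1664)
z^{k+1} = 0.2686
Step 3: u-update.
u^{k+1} = -0.1664 + 0.6795 - 0.2686 = 0.2446
Step 4: Primal residual = |0.6795 - 0.2686| = 0.411


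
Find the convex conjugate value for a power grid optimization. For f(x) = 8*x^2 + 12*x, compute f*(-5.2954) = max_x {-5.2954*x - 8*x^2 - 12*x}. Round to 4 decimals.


f*(y) = sup_x {y*x - a*x^2 - b*x} = sup_x {(y-b)*x - a*x^2}
FOC: (y - b) - 2a*x = 0 => x* = (y - b)/(2a)
x* = (-5.2954 - 12)/(2*8) = -1.081
f*(-5.2954) = (y-b)^2/(4a) = (-5.2954 - 12)^2/(4*8)
= 299.1309/32 = 9.3478


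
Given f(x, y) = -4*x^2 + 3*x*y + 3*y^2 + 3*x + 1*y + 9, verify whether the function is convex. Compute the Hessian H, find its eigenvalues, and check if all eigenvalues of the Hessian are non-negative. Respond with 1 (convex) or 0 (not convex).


The Hessian of f(x,y) = -4*x^2 + 3*x*y + 3*y^2 + 3*x + 1*y + 9 is:
H = [[-8, 3], [3, 6]]
Trace = -8 + 6 = -2
Determinant = -8*6 - (3)^2 = -57
Discriminant = (-2)^2 - 4*-57 = 232.0
Eigenvalues: lambda_1 = -8.6158, lambda_2 = 6.6158
The function is not convex.

0


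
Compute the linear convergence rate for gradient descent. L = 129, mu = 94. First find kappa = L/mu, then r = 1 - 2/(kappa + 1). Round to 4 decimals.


Step 1: Compute the condition number.
kappa = L/mu = 129/94 = 1.3723
Step 2: Compute the convergence rate.
r = 1 - 2/(kappa + 1) = 1 - 2*mu/(L + mu) = (L - mu)/(L + mu) = 35/223 = 0.157


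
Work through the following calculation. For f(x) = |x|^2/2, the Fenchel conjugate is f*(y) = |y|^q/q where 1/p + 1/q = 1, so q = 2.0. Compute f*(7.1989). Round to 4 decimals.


The conjugate exponent q satisfies 1/p + 1/q = 1.
p = 2, so q = 2/(2 - 1) = 2.0
|y|^q = 7.1989^2.0 = 51.8242
f*(7.1989) = 51.8242 / 2.0 = 25.9121


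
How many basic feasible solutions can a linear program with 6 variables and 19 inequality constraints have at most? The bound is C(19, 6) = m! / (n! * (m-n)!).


Each vertex corresponds to some choice of n active constraints out of m, so the number of vertices is at most C(m, n) = m! / (n!(m-n)!).
m = 19, n = 6
Numerator: 19 * 18 * 17 * 16 * 15 * 14
Denominator: 6! = 720
C(19, 6) = 27132


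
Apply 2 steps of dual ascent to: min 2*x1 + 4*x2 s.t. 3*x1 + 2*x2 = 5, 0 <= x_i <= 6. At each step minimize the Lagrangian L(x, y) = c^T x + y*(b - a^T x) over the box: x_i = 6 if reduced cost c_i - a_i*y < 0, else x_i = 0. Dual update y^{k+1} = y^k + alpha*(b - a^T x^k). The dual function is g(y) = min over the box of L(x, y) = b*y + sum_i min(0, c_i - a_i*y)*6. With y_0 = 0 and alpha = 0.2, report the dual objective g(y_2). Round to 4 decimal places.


Dual ascent for LP: min 2*x1 + 4*x2, 3*x1 + 2*x2 = 5, 0 <= x_i <= 6
Step 1: y^k = 0.0, reduced costs: (2.0, 4.0)
  x^k = (0.0, 0.0), subgradient = b - a^T x = 5.0
  y^{k+1} = 0.0 + 0.2*5.0 = 1.0
Step 2: y^k = 1.0, reduced costs: (-1.0, 2.0)
  x^k = (6.0, 0.0), subgradient = b - a^T x = -13.0
  y^{k+1} = 1.0 + 0.2*-13.0 = -1.6
Dual objective at y_2 = -1.6: reduced costs (6.8, 7.2), box minimizer x = (0.0, 0.0)
g(y_2) = b*y + (c1 - a1*y)*x1 + (c2 - a2*y)*x2 = 5*(-1.6) + 6.8*0.0 + 7.2*0.0 = -8.0 + 0.0 + 0.0 = -8.0


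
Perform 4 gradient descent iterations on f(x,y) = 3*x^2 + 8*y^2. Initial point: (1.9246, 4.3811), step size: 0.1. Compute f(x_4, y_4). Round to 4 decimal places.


Gradient descent on f(x,y) = 3*x^2 + 8*y^2.
Starting point: (1.9246, 4.3811), alpha = 0.1
Step 1: grad_x = 2*3*1.9246 = 11.5476, grad_y = 2*8*4.3811 = 70.0976
  x_1 = 1.9246 - 0.1*11.5476 = 0.7698
  y_1 = 4.3811 - 0.1*70.0976 = -2.6287
Step 2: grad_x = 2*3*0.7698 = 4.619, grad_y = 2*8*-2.6287 = -42.0586
  x_2 = 0.7698 - 0.1*4.619 = 0.3079
  y_2 = -2.6287 - 0.1*-42.0586 = 1.5772
Step 3: grad_x = 2*3*0.3079 = 1.8476, grad_y = 2*8*1.5772 = 25.2351
  x_3 = 0.3079 - 0.1*1.8476 = 0.1232
  y_3 = 1.5772 - 0.1*25.2351 = -0.9463
Step 4: grad_x = 2*3*0.1232 = 0.739, grad_y = 2*8*-0.9463 = -15.1411
  x_4 = 0.1232 - 0.1*0.739 = 0.0493
  y_4 = -0.9463 - 0.1*-15.1411 = 0.5678
f(0.0493, 0.5678) = 3*0.0493^2 + 8*0.5678^2 = 2.5864


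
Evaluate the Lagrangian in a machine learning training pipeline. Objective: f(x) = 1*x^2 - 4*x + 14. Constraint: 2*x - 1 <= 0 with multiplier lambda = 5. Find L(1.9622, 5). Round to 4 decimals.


Step 1: Evaluate f(x).
f(1.9622) = 1*1.9622^2 - 4*1.9622 + 14 = 10.0014
Step 2: Evaluate g(x).
g(1.9622) = 2*1.9622 - 1 = 2.9244
Step 3: Compute Lagrangian.
L = 10.0014 + 5*2.9244 = 24.6234


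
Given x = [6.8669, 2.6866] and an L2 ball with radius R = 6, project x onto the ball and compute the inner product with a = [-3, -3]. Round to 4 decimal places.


Step 1: Compute ||x|| (intermediates to 6 decimals).
||x|| = sqrt(6.8669^2 + 2.6866^2) = 7.373746
Step 2: Project.
Since ||x|| > R, scale = R/||x|| = 6/7.373746 = 0.813698, proj(x) = scale * x
proj(x) = [5.587583, 2.186081]
Step 3: Dot product.
a^T * proj(x) = -3*5.587583 - 3*2.186081 = -23.321


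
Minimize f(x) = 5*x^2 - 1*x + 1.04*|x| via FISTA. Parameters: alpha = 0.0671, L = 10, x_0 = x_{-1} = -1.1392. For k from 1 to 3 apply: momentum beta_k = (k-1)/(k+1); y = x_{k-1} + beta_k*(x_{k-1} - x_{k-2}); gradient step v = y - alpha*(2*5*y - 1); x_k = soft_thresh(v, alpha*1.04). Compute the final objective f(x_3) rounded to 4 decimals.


FISTA on f(x) = 5*x^2 - 1*x + 1.04*|x|
L = 10, alpha = 0.0671
Iteration 1: beta = 0.0, y = -1.1392 + 0.0*(-1.1392 + 1.1392) = -1.1392
  grad(y) = -12.392, v = y - alpha*grad = -0.3077
  prox(v) = soft_thresh(-0.3077, 0.0698) = -0.2379
Iteration 2: beta = 0.3333, y = -0.2379 + 0.3333*(-0.2379 + 1.1392) = 0.0625
  grad(y) = -0.3748, v = y - alpha*grad = 0.0877
  prox(v) = soft_thresh(0.0877, 0.0698) = 0.0179
Iteration 3: beta = 0.5, y = 0.0179 + 0.5*(0.0179 + 0.2379) = 0.1458
  grad(y) = 0.4578, v = y - alpha*grad = 0.1151
  prox(v) = soft_thresh(0.1151, 0.0698) = 0.0453
f(x_3) = 5*0.0453^2 - 1*0.0453 + 1.04*|0.0453| = 0.0121


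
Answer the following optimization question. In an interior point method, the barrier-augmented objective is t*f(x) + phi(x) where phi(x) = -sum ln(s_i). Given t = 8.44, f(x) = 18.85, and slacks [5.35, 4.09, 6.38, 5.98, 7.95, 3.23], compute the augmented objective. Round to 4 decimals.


Step 1: Compute log-barrier.
ln values: [1.6771, 1.4085, 1.8532, 1.7884, 2.0732, 1.1725]
phi = -(1.6771 + 1.4085 + 1.8532 + 1.7884 + 2.0732 + 1.1725) = -9.9729
Step 2: Compute augmented objective.
t*f(x) = 8.44*18.85 = 159.094
Total = 159.094 - 9.9729 = 149.1211


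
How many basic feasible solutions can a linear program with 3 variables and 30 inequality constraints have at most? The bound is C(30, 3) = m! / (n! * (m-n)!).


Each vertex corresponds to some choice of n active constraints out of m, so the number of vertices is at most C(m, n) = m! / (n!(m-n)!).
m = 30, n = 3
Numerator: 30 * 29 * 28
Denominator: 3! = 6
C(30, 3) = 4060


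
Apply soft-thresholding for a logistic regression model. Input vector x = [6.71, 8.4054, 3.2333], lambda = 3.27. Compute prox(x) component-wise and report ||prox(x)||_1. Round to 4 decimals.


Soft-thresholding with lambda = 3.27:
prox(6.71) = sign(6.71)*max(|6.71| - 3.27, 0) = 3.44
prox(8.4054) = sign(8.4054)*max(|8.4054| - 3.27, 0) = 5.1354
prox(3.2333) = sign(3.2333)*max(|3.2333| - 3.27, 0) = 0.0
prox(x) = [3.44, 5.1354, 0.0]
||prox(x)||_1 = 3.44 + 5.1354 + 0.0 = 8.5754


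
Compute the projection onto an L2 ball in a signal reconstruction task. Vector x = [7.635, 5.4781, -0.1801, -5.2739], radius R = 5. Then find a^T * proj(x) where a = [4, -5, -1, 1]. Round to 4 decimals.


Step 1: Compute ||x|| (intermediates to 6 decimals).
||x|| = sqrt(7.635^2 + 5.4781^2 + (-0.1801)^2 + (-5.2739)^2) = 10.777257
Step 2: Project.
Since ||x|| > R, scale = R/||x|| = 5/10.777257 = 0.46394, proj(x) = scale * x
proj(x) = [3.542182, 2.54151, -0.083556, -2.446773]
Step 3: Dot product.
a^T * proj(x) = 4*3.542182 - 5*2.54151 - 1*(-0.083556) + 1*(-2.446773) = -0.902


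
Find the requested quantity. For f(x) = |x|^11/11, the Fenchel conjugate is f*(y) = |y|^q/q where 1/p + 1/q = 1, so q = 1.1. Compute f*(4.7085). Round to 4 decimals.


The conjugate exponent q satisfies 1/p + 1/q = 1.
p = 11, so q = 11/(11 - 1) = 1.1
|y|^q = 4.7085^1.1 = 5.4976
f*(4.7085) = 5.4976 / 1.1 = 4.9978


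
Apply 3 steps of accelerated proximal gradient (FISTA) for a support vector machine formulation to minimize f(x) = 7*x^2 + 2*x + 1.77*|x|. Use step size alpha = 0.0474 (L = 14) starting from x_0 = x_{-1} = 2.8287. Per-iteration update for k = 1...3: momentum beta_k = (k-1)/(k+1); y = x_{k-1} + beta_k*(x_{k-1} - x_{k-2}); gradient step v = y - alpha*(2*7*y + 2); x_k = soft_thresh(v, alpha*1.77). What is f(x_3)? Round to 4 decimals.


FISTA on f(x) = 7*x^2 + 2*x + 1.77*|x|
L = 14, alpha = 0.0474
Iteration 1: beta = 0.0, y = 2.8287 + 0.0*(2.8287 - 2.8287) = 2.8287
  grad(y) = 41.6018, v = y - alpha*grad = 0.8568
  prox(v) = soft_thresh(0.8568, 0.0839) = 0.7729
Iteration 2: beta = 0.3333, y = 0.7729 + 0.3333*(0.7729 - 2.8287) = 0.0876
  grad(y) = 3.2264, v = y - alpha*grad = -0.0653
  prox(v) = soft_thresh(-0.0653, 0.0839) = 0.0
Iteration 3: beta = 0.5, y = 0.0 + 0.5*(0.0 - 0.7729) = -0.3864
  grad(y) = -3.4101, v = y - alpha*grad = -0.2248
  prox(v) = soft_thresh(-0.2248, 0.0839) = -0.1409
f(x_3) = 7*(-0.1409)^2 + 2*(-0.1409) + 1.77*|-0.1409| = 0.1066


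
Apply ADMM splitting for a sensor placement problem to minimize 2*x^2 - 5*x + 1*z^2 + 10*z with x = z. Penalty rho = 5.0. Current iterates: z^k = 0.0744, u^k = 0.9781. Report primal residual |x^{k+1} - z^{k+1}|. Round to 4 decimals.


ADMM iteration with rho = 5.0, z^k = 0.0744, u^k = 0.9781
Step 1: x-update.
Minimize 2*x^2 - 5*x + (5.0/2)*(x - 0.0744 + 0.9781)^2
FOC: (2*2 + 5.0)*x = 5 + 5.0*(0.0744 - 0.9781)
x^{k+1} = 0.0535
Step 2: z-update.
Minimize 1*z^2 + 10*z + (5.0/2)*(0.0535 - z + 0.9781)^2
FOC: (2*1 + 5.0)*z = -10 + 5.0*(0.0535 + 0.9781)
z^{k+1} = -0.6917
Step 3: u-update.
u^{k+1} = 0.9781 + 0.0535 + 0.6917 = 1.7233
Step 4: Primal residual = |0.0535 + 0.6917| = 0.7452


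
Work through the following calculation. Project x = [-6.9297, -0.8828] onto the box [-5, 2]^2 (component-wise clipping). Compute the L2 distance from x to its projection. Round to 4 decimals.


Project each component onto [-5, 2].
clip(-6.9297) = -5.0, clip(-0.8828) = -0.8828
Projection = [-5.0, -0.8828]
Squared diffs: [3.7237, 0.0]
Distance = sqrt(3.7237) = 1.9297


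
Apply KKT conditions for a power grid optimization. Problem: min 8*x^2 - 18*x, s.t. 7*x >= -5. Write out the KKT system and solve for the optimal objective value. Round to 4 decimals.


Step 1: Try lambda = 0 (constraint inactive).
Stationarity: 2*8*x - 18 = 0
x* = 18/(2*8) = 1.125
Check constraint: 7*1.125 = 7.875 >= -5 -- satisfied.
Step 2: Compute optimal value.
f(x*) = 8*1.125^2 - 18*1.125 = -10.125


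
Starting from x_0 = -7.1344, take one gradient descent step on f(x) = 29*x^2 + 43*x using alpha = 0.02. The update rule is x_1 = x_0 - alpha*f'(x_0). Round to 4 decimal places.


We compute the gradient at x_0 and apply the update.
f'(x) = 58*x + 43
f'(-7.1344) = 58*-7.1344 + 43 = -370.7952
x_1 = -7.1344 - 0.02*-370.7952 = 0.2815


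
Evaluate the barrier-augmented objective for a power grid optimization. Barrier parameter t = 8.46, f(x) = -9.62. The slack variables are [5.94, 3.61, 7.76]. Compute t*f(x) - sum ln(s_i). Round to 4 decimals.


Step 1: Compute log-barrier.
ln values: [1.7817, 1.2837, 2.049]
phi = -(1.7817 + 1.2837 + 2.049) = -5.1144
Step 2: Compute augmented objective.
t*f(x) = 8.46*-9.62 = -81.3852
Total = -81.3852 - 5.1144 = -86.4996


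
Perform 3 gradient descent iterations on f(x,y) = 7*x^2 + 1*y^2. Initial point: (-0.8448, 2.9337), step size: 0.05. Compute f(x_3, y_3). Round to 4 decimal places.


Gradient descent on f(x,y) = 7*x^2 + 1*y^2.
Starting point: (-0.8448, 2.9337), alpha = 0.05
Step 1: grad_x = 2*7*-0.8448 = -11.8272, grad_y = 2*1*2.9337 = 5.8674
  x_1 = -0.8448 - 0.05*-11.8272 = -0.2534
  y_1 = 2.9337 - 0.05*5.8674 = 2.6403
Step 2: grad_x = 2*7*-0.2534 = -3.5482, grad_y = 2*1*2.6403 = 5.2807
  x_2 = -0.2534 - 0.05*-3.5482 = -0.076
  y_2 = 2.6403 - 0.05*5.2807 = 2.3763
Step 3: grad_x = 2*7*-0.076 = -1.0644, grad_y = 2*1*2.3763 = 4.7526
  x_3 = -0.076 - 0.05*-1.0644 = -0.0228
  y_3 = 2.3763 - 0.05*4.7526 = 2.1387
f(-0.0228, 2.1387) = 7*(-0.0228)^2 + 1*2.1387^2 = 4.5775


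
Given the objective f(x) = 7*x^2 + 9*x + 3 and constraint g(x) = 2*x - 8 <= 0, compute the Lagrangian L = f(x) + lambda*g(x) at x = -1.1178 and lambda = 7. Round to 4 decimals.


Step 1: Evaluate f(x).
f(-1.1178) = 7*(-1.1178)^2 + 9*(-1.1178) + 3 = 1.6861
Step 2: Evaluate g(x).
g(-1.1178) = 2*-1.1178 - 8 = -10.2356
Step 3: Compute Lagrangian.
L = 1.6861 + 7*-10.2356 = -69.9631


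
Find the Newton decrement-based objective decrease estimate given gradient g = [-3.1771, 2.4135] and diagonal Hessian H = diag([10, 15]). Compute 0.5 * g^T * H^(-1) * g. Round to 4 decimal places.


Step 1: H is diagonal, so H^(-1) * g = [-0.3177, 0.1609].
Step 2: g^T H^(-1) g = sum_i g_i^2 / H_ii
  = (-3.1771)^2/10 + (2.4135)^2/15
  = 1.0094 + 0.3883 = 1.3977
Step 3: Objective decrease = 0.5 * g^T H^(-1) g = 0.6989


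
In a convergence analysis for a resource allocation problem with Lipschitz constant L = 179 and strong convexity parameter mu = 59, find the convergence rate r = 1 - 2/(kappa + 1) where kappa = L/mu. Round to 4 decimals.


Step 1: Compute the condition number.
kappa = L/mu = 179/59 = 3.0339
Step 2: Compute the convergence rate.
r = 1 - 2/(kappa + 1) = 1 - 2*mu/(L + mu) = (L - mu)/(L + mu) = 120/238 = 0.5042


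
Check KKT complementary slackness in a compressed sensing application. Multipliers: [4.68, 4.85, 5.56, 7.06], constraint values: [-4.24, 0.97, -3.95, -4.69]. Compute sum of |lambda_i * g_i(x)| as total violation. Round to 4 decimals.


KKT complementary slackness check:
lambda_1 * g_1 = 4.68 * -4.24 = -19.8432
lambda_2 * g_2 = 4.85 * 0.97 = 4.7045
lambda_3 * g_3 = 5.56 * -3.95 = -21.962
lambda_4 * g_4 = 7.06 * -4.69 = -33.1114
Total violation = 19.8432 + 4.7045 + 21.962 + 33.1114 = 79.6211


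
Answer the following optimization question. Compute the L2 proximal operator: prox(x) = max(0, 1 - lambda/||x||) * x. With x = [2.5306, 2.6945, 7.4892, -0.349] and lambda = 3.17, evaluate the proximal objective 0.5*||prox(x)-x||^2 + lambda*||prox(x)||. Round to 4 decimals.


Step 1: Compute ||x||.
||x|| = 8.3591
Step 2: Compute scaling factor.
scale = max(0, 1 - 3.17/8.3591) = 0.6208
Step 3: prox(x) = [1.5709, 1.6727, 4.6491, -0.2166]
||prox(x)|| = 5.1891
Step 4: Proximal objective.
0.5*||prox-x||^2 = 5.0245
lambda*||prox|| = 16.4494
Total = 21.4738


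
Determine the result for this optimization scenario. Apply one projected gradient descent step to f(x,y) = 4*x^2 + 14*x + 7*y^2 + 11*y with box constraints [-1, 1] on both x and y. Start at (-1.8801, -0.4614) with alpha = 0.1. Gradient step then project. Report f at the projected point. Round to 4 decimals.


Step 1: Compute gradient at (-1.8801, -0.4614).
grad_x = 2*4*-1.8801 + 14 = -1.0408
grad_y = 2*7*-0.4614 + 11 = 4.5404
Step 2: Gradient step.
x_raw = -1.8801 - 0.1*-1.0408 = -1.776
y_raw = -0.4614 - 0.1*4.5404 = -0.9154
Step 3: Project onto [-1, 1].
x_proj = clip(-1.776) = -1.0
y_proj = clip(-0.9154) = -0.9154
Step 4: Evaluate f.
f(-1.0, -0.9154) = -14.2036


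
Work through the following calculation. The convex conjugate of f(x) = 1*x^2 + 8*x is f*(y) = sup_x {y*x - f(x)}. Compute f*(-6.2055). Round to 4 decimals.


f*(y) = sup_x {y*x - a*x^2 - b*x} = sup_x {(y-b)*x - a*x^2}
FOC: (y - b) - 2a*x = 0 => x* = (y - b)/(2a)
x* = (-6.2055 - 8)/(2*1) = -7.1028
f*(-6.2055) = (y-b)^2/(4a) = (-6.2055 - 8)^2/(4*1)
= 201.7962/4 = 50.4491


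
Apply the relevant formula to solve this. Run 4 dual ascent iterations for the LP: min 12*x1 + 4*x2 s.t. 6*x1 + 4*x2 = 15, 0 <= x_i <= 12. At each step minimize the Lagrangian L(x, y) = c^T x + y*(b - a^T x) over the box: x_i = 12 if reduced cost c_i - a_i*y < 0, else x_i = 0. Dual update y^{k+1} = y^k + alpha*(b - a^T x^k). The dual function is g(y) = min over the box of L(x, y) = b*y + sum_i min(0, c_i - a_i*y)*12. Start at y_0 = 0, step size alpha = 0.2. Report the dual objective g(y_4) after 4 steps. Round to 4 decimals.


Dual ascent for LP: min 12*x1 + 4*x2, 6*x1 + 4*x2 = 15, 0 <= x_i <= 12
Step 1: y^k = 0.0, reduced costs: (12.0, 4.0)
  x^k = (0.0, 0.0), subgradient = b - a^T x = 15.0
  y^{k+1} = 0.0 + 0.2*15.0 = 3.0
Step 2: y^k = 3.0, reduced costs: (-6.0, -8.0)
  x^k = (12.0, 12.0), subgradient = b - a^T x = -105.0
  y^{k+1} = 3.0 + 0.2*-105.0 = -18.0
Step 3: y^k = -18.0, reduced costs: (120.0, 76.0)
  x^k = (0.0, 0.0), subgradient = b - a^T x = 15.0
  y^{k+1} = -18.0 + 0.2*15.0 = -15.0
Step 4: y^k = -15.0, reduced costs: (102.0, 64.0)
  x^k = (0.0, 0.0), subgradient = b - a^T x = 15.0
  y^{k+1} = -15.0 + 0.2*15.0 = -12.0
Dual objective at y_4 = -12.0: reduced costs (84.0, 52.0), box minimizer x = (0.0, 0.0)
g(y_4) = b*y + (c1 - a1*y)*x1 + (c2 - a2*y)*x2 = 15*(-12.0) + 84.0*0.0 + 52.0*0.0 = -180.0 + 0.0 + 0.0 = -180.0


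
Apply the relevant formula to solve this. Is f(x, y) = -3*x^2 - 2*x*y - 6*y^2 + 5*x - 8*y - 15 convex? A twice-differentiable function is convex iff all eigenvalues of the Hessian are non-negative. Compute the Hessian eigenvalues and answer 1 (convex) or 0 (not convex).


The Hessian of f(x,y) = -3*x^2 - 2*x*y - 6*y^2 + 5*x - 8*y - 15 is:
H = [[-6, -2], [-2, -12]]
Trace = -6 - 12 = -18
Determinant = -6*-12 - (-2)^2 = 68
Discriminant = (-18)^2 - 4*68 = 52.0
Eigenvalues: lambda_1 = -12.6056, lambda_2 = -5.3944
The function is not convex.

0


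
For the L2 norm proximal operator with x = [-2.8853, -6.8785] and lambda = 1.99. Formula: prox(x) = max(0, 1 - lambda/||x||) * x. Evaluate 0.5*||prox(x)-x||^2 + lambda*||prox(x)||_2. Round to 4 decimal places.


Step 1: Compute ||x||.
||x|| = 7.4591
Step 2: Compute scaling factor.
scale = max(0, 1 - 1.99/7.4591) = 0.7332
Step 3: prox(x) = [-2.1155, -5.0434]
||prox(x)|| = 5.4691
Step 4: Proximal objective.
0.5*||prox-x||^2 = 1.9801
lambda*||prox|| = 10.8835
Total = 12.8636


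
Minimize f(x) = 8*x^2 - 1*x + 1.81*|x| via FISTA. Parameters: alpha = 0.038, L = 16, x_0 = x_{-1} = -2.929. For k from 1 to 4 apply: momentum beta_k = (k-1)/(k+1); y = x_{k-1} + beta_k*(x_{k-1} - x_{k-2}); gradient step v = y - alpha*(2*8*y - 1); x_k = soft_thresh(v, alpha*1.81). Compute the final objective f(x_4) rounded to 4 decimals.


FISTA on f(x) = 8*x^2 - 1*x + 1.81*|x|
L = 16, alpha = 0.038
Iteration 1: beta = 0.0, y = -2.929 + 0.0*(-2.929 + 2.929) = -2.929
  grad(y) = -47.864, v = y - alpha*grad = -1.1102
  prox(v) = soft_thresh(-1.1102, 0.0688) = -1.0414
Iteration 2: beta = 0.3333, y = -1.0414 + 0.3333*(-1.0414 + 2.929) = -0.4122
  grad(y) = -7.5949, v = y - alpha*grad = -0.1236
  prox(v) = soft_thresh(-0.1236, 0.0688) = -0.0548
Iteration 3: beta = 0.5, y = -0.0548 + 0.5*(-0.0548 + 1.0414) = 0.4385
  grad(y) = 6.016, v = y - alpha*grad = 0.2099
  prox(v) = soft_thresh(0.2099, 0.0688) = 0.1411
Iteration 4: beta = 0.6, y = 0.1411 + 0.6*(0.1411 + 0.0548) = 0.2587
  grad(y) = 3.1385, v = y - alpha*grad = 0.1394
  prox(v) = soft_thresh(0.1394, 0.0688) = 0.0706
f(x_4) = 8*0.0706^2 - 1*0.0706 + 1.81*|0.0706| = 0.0971


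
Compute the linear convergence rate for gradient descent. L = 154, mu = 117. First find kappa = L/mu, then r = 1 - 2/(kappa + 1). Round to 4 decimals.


Step 1: Compute the condition number.
kappa = L/mu = 154/117 = 1.3162
Step 2: Compute the convergence rate.
r = 1 - 2/(kappa + 1) = 1 - 2*mu/(L + mu) = (L - mu)/(L + mu) = 37/271 = 0.1365


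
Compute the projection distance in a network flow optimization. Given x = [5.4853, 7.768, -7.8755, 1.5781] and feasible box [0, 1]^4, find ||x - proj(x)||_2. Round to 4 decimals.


Project each component onto [0, 1].
clip(5.4853) = 1.0, clip(7.768) = 1.0, clip(-7.8755) = 0.0, clip(1.5781) = 1.0
Projection = [1.0, 1.0, 0.0, 1.0]
Squared diffs: [20.1179, 45.8058, 62.0235, 0.3342]
Distance = sqrt(128.2814) = 11.3261


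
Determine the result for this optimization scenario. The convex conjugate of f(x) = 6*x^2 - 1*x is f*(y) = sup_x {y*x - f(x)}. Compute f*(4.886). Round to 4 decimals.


f*(y) = sup_x {y*x - a*x^2 - b*x} = sup_x {(y-b)*x - a*x^2}
FOC: (y - b) - 2a*x = 0 => x* = (y - b)/(2a)
x* = (4.886 + 1)/(2*6) = 0.4905
f*(4.886) = (y-b)^2/(4a) = (4.886 + 1)^2/(4*6)
= 34.645/24 = 1.4435


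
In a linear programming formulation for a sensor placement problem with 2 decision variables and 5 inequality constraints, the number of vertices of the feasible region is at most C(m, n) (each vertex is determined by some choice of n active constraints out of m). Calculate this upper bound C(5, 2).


Each vertex corresponds to some choice of n active constraints out of m, so the number of vertices is at most C(m, n) = m! / (n!(m-n)!).
m = 5, n = 2
Numerator: 5 * 4
Denominator: 2! = 2
C(5, 2) = 10


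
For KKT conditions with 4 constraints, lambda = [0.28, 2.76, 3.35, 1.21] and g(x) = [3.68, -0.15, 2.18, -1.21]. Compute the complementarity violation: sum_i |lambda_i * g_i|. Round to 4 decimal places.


KKT complementary slackness check:
lambda_1 * g_1 = 0.28 * 3.68 = 1.0304
lambda_2 * g_2 = 2.76 * -0.15 = -0.414
lambda_3 * g_3 = 3.35 * 2.18 = 7.303
lambda_4 * g_4 = 1.21 * -1.21 = -1.4641
Total violation = 1.0304 + 0.414 + 7.303 + 1.4641 = 10.2115


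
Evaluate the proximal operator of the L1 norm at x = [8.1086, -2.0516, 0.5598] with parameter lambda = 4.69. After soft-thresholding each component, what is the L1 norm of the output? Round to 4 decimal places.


Soft-thresholding with lambda = 4.69:
prox(8.1086) = sign(8.1086)*max(|8.1086| - 4.69, 0) = 3.4186
prox(-2.0516) = sign(-2.0516)*max(|-2.0516| - 4.69, 0) = 0.0
prox(0.5598) = sign(0.5598)*max(|0.5598| - 4.69, 0) = 0.0
prox(x) = [3.4186, 0.0, 0.0]
||prox(x)||_1 = 3.4186 + 0.0 + 0.0 = 3.4186


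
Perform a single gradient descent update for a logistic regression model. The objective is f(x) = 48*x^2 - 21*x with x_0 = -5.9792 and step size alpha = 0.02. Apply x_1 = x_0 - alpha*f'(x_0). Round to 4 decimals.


We compute the gradient at x_0 and apply the update.
f'(x) = 96*x - 21
f'(-5.9792) = 96*-5.9792 - 21 = -595.0032
x_1 = -5.9792 - 0.02*-595.0032 = 5.9209


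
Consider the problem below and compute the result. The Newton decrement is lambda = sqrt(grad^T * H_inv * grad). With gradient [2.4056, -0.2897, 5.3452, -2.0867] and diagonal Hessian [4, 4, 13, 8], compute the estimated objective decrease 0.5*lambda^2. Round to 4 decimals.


Step 1: H is diagonal, so H^(-1) * g = [0.6014, -0.0724, 0.4112, -0.2608].
Step 2: g^T H^(-1) g = sum_i g_i^2 / H_ii
  = (2.4056)^2/4 + (-0.2897)^2/4 + (5.3452)^2/13 + (-2.0867)^2/8
  = 1.4467 + 0.021 + 2.1978 + 0.5443 = 4.2098
Step 3: Objective decrease = 0.5 * g^T H^(-1) g = 2.1049


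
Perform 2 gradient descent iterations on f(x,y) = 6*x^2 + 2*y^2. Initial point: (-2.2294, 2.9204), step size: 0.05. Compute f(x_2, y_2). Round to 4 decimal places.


Gradient descent on f(x,y) = 6*x^2 + 2*y^2.
Starting point: (-2.2294, 2.9204), alpha = 0.05
Step 1: grad_x = 2*6*-2.2294 = -26.7528, grad_y = 2*2*2.9204 = 11.6816
  x_1 = -2.2294 - 0.05*-26.7528 = -0.8918
  y_1 = 2.9204 - 0.05*11.6816 = 2.3363
Step 2: grad_x = 2*6*-0.8918 = -10.7011, grad_y = 2*2*2.3363 = 9.3453
  x_2 = -0.8918 - 0.05*-10.7011 = -0.3567
  y_2 = 2.3363 - 0.05*9.3453 = 1.8691
f(-0.3567, 1.8691) = 6*(-0.3567)^2 + 2*1.8691^2 = 7.7502


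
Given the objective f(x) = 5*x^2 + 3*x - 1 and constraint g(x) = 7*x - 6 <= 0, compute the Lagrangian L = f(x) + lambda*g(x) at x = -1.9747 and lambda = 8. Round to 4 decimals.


Step 1: Evaluate f(x).
f(-1.9747) = 5*(-1.9747)^2 + 3*(-1.9747) - 1 = 12.5731
Step 2: Evaluate g(x).
g(-1.9747) = 7*-1.9747 - 6 = -19.8229
Step 3: Compute Lagrangian.
L = 12.5731 + 8*-19.8229 = -146.0101


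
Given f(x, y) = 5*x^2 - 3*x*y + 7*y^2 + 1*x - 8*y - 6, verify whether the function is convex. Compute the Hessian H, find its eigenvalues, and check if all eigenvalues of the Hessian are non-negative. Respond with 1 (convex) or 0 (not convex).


The Hessian of f(x,y) = 5*x^2 - 3*x*y + 7*y^2 + 1*x - 8*y - 6 is:
H = [[10, -3], [-3, 14]]
Trace = 10 + 14 = 24
Determinant = 10*14 - (-3)^2 = 131
Discriminant = (24)^2 - 4*131 = 52.0
Eigenvalues: lambda_1 = 8.3944, lambda_2 = 15.6056
The function is convex.

1


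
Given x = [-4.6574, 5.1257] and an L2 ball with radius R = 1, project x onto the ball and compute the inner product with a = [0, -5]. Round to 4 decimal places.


Step 1: Compute ||x|| (intermediates to 6 decimals).
||x|| = sqrt((-4.6574)^2 + 5.1257^2) = 6.925617
Step 2: Project.
Since ||x|| > R, scale = R/||x|| = 1/6.925617 = 0.144391, proj(x) = scale * x
proj(x) = [-0.672487, 0.740105]
Step 3: Dot product.
a^T * proj(x) = 0*(-0.672487) - 5*0.740105 = -3.7005
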